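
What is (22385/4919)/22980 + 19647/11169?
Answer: 49358217449/28056185484 ≈ 1.7593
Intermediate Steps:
(22385/4919)/22980 + 19647/11169 = (22385*(1/4919))*(1/22980) + 19647*(1/11169) = (22385/4919)*(1/22980) + 2183/1241 = 4477/22607724 + 2183/1241 = 49358217449/28056185484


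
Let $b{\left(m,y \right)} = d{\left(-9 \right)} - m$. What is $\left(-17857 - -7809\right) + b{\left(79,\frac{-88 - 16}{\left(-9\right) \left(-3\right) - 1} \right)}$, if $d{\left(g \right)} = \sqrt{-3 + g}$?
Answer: $-10127 + 2 i \sqrt{3} \approx -10127.0 + 3.4641 i$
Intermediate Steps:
$b{\left(m,y \right)} = - m + 2 i \sqrt{3}$ ($b{\left(m,y \right)} = \sqrt{-3 - 9} - m = \sqrt{-12} - m = 2 i \sqrt{3} - m = - m + 2 i \sqrt{3}$)
$\left(-17857 - -7809\right) + b{\left(79,\frac{-88 - 16}{\left(-9\right) \left(-3\right) - 1} \right)} = \left(-17857 - -7809\right) + \left(\left(-1\right) 79 + 2 i \sqrt{3}\right) = \left(-17857 + 7809\right) - \left(79 - 2 i \sqrt{3}\right) = -10048 - \left(79 - 2 i \sqrt{3}\right) = -10127 + 2 i \sqrt{3}$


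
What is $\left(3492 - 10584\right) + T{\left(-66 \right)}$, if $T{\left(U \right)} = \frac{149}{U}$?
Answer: $- \frac{468221}{66} \approx -7094.3$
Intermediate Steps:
$\left(3492 - 10584\right) + T{\left(-66 \right)} = \left(3492 - 10584\right) + \frac{149}{-66} = -7092 + 149 \left(- \frac{1}{66}\right) = -7092 - \frac{149}{66} = - \frac{468221}{66}$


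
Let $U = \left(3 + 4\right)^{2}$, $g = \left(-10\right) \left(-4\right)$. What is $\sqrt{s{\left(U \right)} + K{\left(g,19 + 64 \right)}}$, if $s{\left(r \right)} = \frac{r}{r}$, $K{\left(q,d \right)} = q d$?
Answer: $9 \sqrt{41} \approx 57.628$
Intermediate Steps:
$g = 40$
$K{\left(q,d \right)} = d q$
$U = 49$ ($U = 7^{2} = 49$)
$s{\left(r \right)} = 1$
$\sqrt{s{\left(U \right)} + K{\left(g,19 + 64 \right)}} = \sqrt{1 + \left(19 + 64\right) 40} = \sqrt{1 + 83 \cdot 40} = \sqrt{1 + 3320} = \sqrt{3321} = 9 \sqrt{41}$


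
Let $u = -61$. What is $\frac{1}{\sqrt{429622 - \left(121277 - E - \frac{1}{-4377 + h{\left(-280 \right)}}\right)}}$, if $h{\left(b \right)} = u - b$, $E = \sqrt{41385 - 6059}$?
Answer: $\frac{3 \sqrt{462}}{\sqrt{1282098509 + 4158 \sqrt{35326}}} \approx 0.0018003$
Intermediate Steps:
$E = \sqrt{35326} \approx 187.95$
$h{\left(b \right)} = -61 - b$
$\frac{1}{\sqrt{429622 - \left(121277 - E - \frac{1}{-4377 + h{\left(-280 \right)}}\right)}} = \frac{1}{\sqrt{429622 - \left(121277 - \sqrt{35326} - \frac{1}{-4377 - -219}\right)}} = \frac{1}{\sqrt{429622 - \left(121277 - \sqrt{35326} - \frac{1}{-4377 + \left(-61 + 280\right)}\right)}} = \frac{1}{\sqrt{429622 - \left(121277 - \sqrt{35326} - \frac{1}{-4377 + 219}\right)}} = \frac{1}{\sqrt{429622 - \left(\frac{504269767}{4158} - \sqrt{35326}\right)}} = \frac{1}{\sqrt{\frac{1282098509}{4158} + \sqrt{35326}}}$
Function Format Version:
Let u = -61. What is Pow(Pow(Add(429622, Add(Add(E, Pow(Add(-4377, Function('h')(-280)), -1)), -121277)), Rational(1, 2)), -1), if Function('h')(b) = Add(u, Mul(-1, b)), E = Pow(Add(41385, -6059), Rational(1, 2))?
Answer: Mul(3, Pow(462, Rational(1, 2)), Pow(Add(1282098509, Mul(4158, Pow(35326, Rational(1, 2)))), Rational(-1, 2))) ≈ 0.0018003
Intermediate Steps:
E = Pow(35326, Rational(1, 2)) ≈ 187.95
Function('h')(b) = Add(-61, Mul(-1, b))
Pow(Pow(Add(429622, Add(Add(E, Pow(Add(-4377, Function('h')(-280)), -1)), -121277)), Rational(1, 2)), -1) = Pow(Pow(Add(429622, Add(Add(Pow(35326, Rational(1, 2)), Pow(Add(-4377, Add(-61, Mul(-1, -280))), -1)), -121277)), Rational(1, 2)), -1) = Pow(Pow(Add(429622, Add(Add(Pow(35326, Rational(1, 2)), Pow(Add(-4377, Add(-61, 280)), -1)), -121277)), Rational(1, 2)), -1) = Pow(Pow(Add(429622, Add(Add(Pow(35326, Rational(1, 2)), Pow(Add(-4377, 219), -1)), -121277)), Rational(1, 2)), -1) = Pow(Pow(Add(429622, Add(Add(Pow(35326, Rational(1, 2)), Pow(-4158, -1)), -121277)), Rational(1, 2)), -1) = Pow(Pow(Add(429622, Add(Add(Pow(35326, Rational(1, 2)), Rational(-1, 4158)), -121277)), Rational(1, 2)), -1) = Pow(Pow(Add(429622, Add(Add(Rational(-1, 4158), Pow(35326, Rational(1, 2))), -121277)), Rational(1, 2)), -1) = Pow(Pow(Add(429622, Add(Rational(-504269767, 4158), Pow(35326, Rational(1, 2)))), Rational(1, 2)), -1) = Pow(Pow(Add(Rational(1282098509, 4158), Pow(35326, Rational(1, 2))), Rational(1, 2)), -1) = Pow(Add(Rational(1282098509, 4158), Pow(35326, Rational(1, 2))), Rational(-1, 2))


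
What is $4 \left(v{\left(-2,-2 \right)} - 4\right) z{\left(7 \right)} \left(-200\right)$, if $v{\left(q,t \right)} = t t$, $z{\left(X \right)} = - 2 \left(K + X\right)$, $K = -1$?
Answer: $0$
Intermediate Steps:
$z{\left(X \right)} = 2 - 2 X$ ($z{\left(X \right)} = - 2 \left(-1 + X\right) = 2 - 2 X$)
$v{\left(q,t \right)} = t^{2}$
$4 \left(v{\left(-2,-2 \right)} - 4\right) z{\left(7 \right)} \left(-200\right) = 4 \left(\left(-2\right)^{2} - 4\right) \left(2 - 14\right) \left(-200\right) = 4 \left(4 - 4\right) \left(2 - 14\right) \left(-200\right) = 4 \cdot 0 \left(-12\right) \left(-200\right) = 0 \left(-12\right) \left(-200\right) = 0 \left(-200\right) = 0$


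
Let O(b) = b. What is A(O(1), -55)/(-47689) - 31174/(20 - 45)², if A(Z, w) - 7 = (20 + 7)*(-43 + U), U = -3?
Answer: -1485885011/29805625 ≈ -49.852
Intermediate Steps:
A(Z, w) = -1235 (A(Z, w) = 7 + (20 + 7)*(-43 - 3) = 7 + 27*(-46) = 7 - 1242 = -1235)
A(O(1), -55)/(-47689) - 31174/(20 - 45)² = -1235/(-47689) - 31174/(20 - 45)² = -1235*(-1/47689) - 31174/((-25)²) = 1235/47689 - 31174/625 = -1485885011/29805625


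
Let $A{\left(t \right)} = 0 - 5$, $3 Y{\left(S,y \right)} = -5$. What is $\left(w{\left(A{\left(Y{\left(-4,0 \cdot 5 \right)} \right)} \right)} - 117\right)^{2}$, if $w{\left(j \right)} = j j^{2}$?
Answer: $58564$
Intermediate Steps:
$Y{\left(S,y \right)} = - \frac{5}{3}$ ($Y{\left(S,y \right)} = \frac{1}{3} \left(-5\right) = - \frac{5}{3}$)
$A{\left(t \right)} = -5$
$w{\left(j \right)} = j^{3}$
$\left(w{\left(A{\left(Y{\left(-4,0 \cdot 5 \right)} \right)} \right)} - 117\right)^{2} = \left(\left(-5\right)^{3} - 117\right)^{2} = \left(-125 - 117\right)^{2} = \left(-242\right)^{2} = 58564$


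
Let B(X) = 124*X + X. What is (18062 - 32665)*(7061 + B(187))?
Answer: -444456908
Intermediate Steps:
B(X) = 125*X
(18062 - 32665)*(7061 + B(187)) = (18062 - 32665)*(7061 + 125*187) = -14603*(7061 + 23375) = -14603*30436 = -444456908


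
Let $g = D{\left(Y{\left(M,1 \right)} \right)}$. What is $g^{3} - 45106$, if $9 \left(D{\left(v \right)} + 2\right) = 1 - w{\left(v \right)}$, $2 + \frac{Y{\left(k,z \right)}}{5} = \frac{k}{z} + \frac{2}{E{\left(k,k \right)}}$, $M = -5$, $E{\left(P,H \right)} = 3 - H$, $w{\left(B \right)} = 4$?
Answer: $- \frac{1218205}{27} \approx -45119.0$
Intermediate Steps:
$Y{\left(k,z \right)} = -10 + \frac{10}{3 - k} + \frac{5 k}{z}$ ($Y{\left(k,z \right)} = -10 + 5 \left(\frac{k}{z} + \frac{2}{3 - k}\right) = -10 + 5 \left(\frac{2}{3 - k} + \frac{k}{z}\right) = -10 + \left(\frac{10}{3 - k} + \frac{5 k}{z}\right) = -10 + \frac{10}{3 - k} + \frac{5 k}{z}$)
$D{\left(v \right)} = - \frac{7}{3}$ ($D{\left(v \right)} = -2 + \frac{1 - 4}{9} = -2 + \frac{1}{9} \left(-3\right) = -2 - \frac{1}{3} = - \frac{7}{3}$)
$g = - \frac{7}{3} \approx -2.3333$
$g^{3} - 45106 = \left(- \frac{7}{3}\right)^{3} - 45106 = - \frac{343}{27} - 45106 = - \frac{1218205}{27}$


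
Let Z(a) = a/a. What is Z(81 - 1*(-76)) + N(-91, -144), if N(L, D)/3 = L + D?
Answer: -704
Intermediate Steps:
N(L, D) = 3*D + 3*L (N(L, D) = 3*(L + D) = 3*(D + L) = 3*D + 3*L)
Z(a) = 1
Z(81 - 1*(-76)) + N(-91, -144) = 1 + (3*(-144) + 3*(-91)) = 1 + (-432 - 273) = 1 - 705 = -704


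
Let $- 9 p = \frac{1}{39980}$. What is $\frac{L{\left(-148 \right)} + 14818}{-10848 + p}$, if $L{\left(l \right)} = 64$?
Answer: $- \frac{5354841240}{3903327361} \approx -1.3719$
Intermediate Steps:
$p = - \frac{1}{359820}$ ($p = - \frac{1}{9 \cdot 39980} = \left(- \frac{1}{9}\right) \frac{1}{39980} = - \frac{1}{359820} \approx -2.7792 \cdot 10^{-6}$)
$\frac{L{\left(-148 \right)} + 14818}{-10848 + p} = \frac{64 + 14818}{-10848 - \frac{1}{359820}} = \frac{14882}{- \frac{3903327361}{359820}} = 14882 \left(- \frac{359820}{3903327361}\right) = - \frac{5354841240}{3903327361}$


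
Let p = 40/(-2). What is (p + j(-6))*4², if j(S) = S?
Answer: -416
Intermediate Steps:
p = -20 (p = 40*(-½) = -20)
(p + j(-6))*4² = (-20 - 6)*4² = -26*16 = -416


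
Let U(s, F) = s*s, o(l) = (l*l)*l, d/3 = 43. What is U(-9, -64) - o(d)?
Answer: -2146608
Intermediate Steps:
d = 129 (d = 3*43 = 129)
o(l) = l³ (o(l) = l²*l = l³)
U(s, F) = s²
U(-9, -64) - o(d) = (-9)² - 1*129³ = 81 - 1*2146689 = 81 - 2146689 = -2146608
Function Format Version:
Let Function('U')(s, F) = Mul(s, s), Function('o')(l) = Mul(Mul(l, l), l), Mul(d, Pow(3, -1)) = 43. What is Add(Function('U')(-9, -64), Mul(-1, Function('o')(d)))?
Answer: -2146608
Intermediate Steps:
d = 129 (d = Mul(3, 43) = 129)
Function('o')(l) = Pow(l, 3) (Function('o')(l) = Mul(Pow(l, 2), l) = Pow(l, 3))
Function('U')(s, F) = Pow(s, 2)
Add(Function('U')(-9, -64), Mul(-1, Function('o')(d))) = Add(Pow(-9, 2), Mul(-1, Pow(129, 3))) = Add(81, Mul(-1, 2146689)) = Add(81, -2146689) = -2146608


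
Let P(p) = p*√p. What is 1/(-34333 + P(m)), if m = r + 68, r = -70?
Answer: I/(-34333*I + 2*√2) ≈ -2.9127e-5 + 2.3995e-9*I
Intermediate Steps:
m = -2 (m = -70 + 68 = -2)
P(p) = p^(3/2)
1/(-34333 + P(m)) = 1/(-34333 + (-2)^(3/2)) = 1/(-34333 - 2*I*√2)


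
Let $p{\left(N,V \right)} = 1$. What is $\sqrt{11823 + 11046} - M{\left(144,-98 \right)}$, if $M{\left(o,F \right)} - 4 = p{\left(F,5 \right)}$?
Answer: $-5 + 33 \sqrt{21} \approx 146.23$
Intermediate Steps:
$M{\left(o,F \right)} = 5$ ($M{\left(o,F \right)} = 4 + 1 = 5$)
$\sqrt{11823 + 11046} - M{\left(144,-98 \right)} = \sqrt{11823 + 11046} - 5 = \sqrt{22869} - 5 = 33 \sqrt{21} - 5 = -5 + 33 \sqrt{21}$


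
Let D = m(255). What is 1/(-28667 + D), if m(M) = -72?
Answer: -1/28739 ≈ -3.4796e-5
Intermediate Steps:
D = -72
1/(-28667 + D) = 1/(-28667 - 72) = 1/(-28739) = -1/28739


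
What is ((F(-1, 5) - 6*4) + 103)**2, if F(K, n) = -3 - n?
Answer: 5041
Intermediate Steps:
((F(-1, 5) - 6*4) + 103)**2 = (((-3 - 1*5) - 6*4) + 103)**2 = (((-3 - 5) - 24) + 103)**2 = ((-8 - 24) + 103)**2 = (-32 + 103)**2 = 71**2 = 5041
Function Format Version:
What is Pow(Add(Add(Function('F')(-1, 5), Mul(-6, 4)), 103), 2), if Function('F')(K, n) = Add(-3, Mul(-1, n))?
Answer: 5041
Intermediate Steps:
Pow(Add(Add(Function('F')(-1, 5), Mul(-6, 4)), 103), 2) = Pow(Add(Add(Add(-3, Mul(-1, 5)), Mul(-6, 4)), 103), 2) = Pow(Add(Add(Add(-3, -5), -24), 103), 2) = Pow(Add(Add(-8, -24), 103), 2) = Pow(Add(-32, 103), 2) = Pow(71, 2) = 5041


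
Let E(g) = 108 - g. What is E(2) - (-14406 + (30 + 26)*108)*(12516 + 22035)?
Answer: 288777364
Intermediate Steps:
E(2) - (-14406 + (30 + 26)*108)*(12516 + 22035) = (108 - 1*2) - (-14406 + (30 + 26)*108)*(12516 + 22035) = (108 - 2) - (-14406 + 56*108)*34551 = 106 - (-14406 + 6048)*34551 = 106 - (-8358)*34551 = 106 - 1*(-288777258) = 106 + 288777258 = 288777364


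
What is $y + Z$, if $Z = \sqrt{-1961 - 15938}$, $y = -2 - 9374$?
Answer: $-9376 + i \sqrt{17899} \approx -9376.0 + 133.79 i$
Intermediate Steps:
$y = -9376$ ($y = -2 - 9374 = -9376$)
$Z = i \sqrt{17899}$ ($Z = \sqrt{-17899} = i \sqrt{17899} \approx 133.79 i$)
$y + Z = -9376 + i \sqrt{17899}$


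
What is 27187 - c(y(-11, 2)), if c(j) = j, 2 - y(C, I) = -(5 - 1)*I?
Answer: 27177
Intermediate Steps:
y(C, I) = 2 + 4*I (y(C, I) = 2 - (-1)*(5 - 1)*I = 2 - (-1)*4*I = 2 - (-4)*I = 2 + 4*I)
27187 - c(y(-11, 2)) = 27187 - (2 + 4*2) = 27187 - (2 + 8) = 27187 - 1*10 = 27187 - 10 = 27177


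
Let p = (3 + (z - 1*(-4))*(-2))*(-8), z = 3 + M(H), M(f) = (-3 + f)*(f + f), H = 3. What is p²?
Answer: 7744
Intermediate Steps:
M(f) = 2*f*(-3 + f) (M(f) = (-3 + f)*(2*f) = 2*f*(-3 + f))
z = 3 (z = 3 + 2*3*(-3 + 3) = 3 + 2*3*0 = 3 + 0 = 3)
p = 88 (p = (3 + (3 - 1*(-4))*(-2))*(-8) = (3 + (3 + 4)*(-2))*(-8) = (3 + 7*(-2))*(-8) = (3 - 14)*(-8) = -11*(-8) = 88)
p² = 88² = 7744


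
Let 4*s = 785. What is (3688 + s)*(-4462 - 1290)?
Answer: -22342206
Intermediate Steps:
s = 785/4 (s = (1/4)*785 = 785/4 ≈ 196.25)
(3688 + s)*(-4462 - 1290) = (3688 + 785/4)*(-4462 - 1290) = (15537/4)*(-5752) = -22342206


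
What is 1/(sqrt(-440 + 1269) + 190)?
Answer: 190/35271 - sqrt(829)/35271 ≈ 0.0045705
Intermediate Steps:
1/(sqrt(-440 + 1269) + 190) = 1/(sqrt(829) + 190) = 1/(190 + sqrt(829))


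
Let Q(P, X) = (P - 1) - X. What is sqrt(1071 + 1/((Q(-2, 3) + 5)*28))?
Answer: sqrt(209909)/14 ≈ 32.726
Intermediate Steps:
Q(P, X) = -1 + P - X (Q(P, X) = (-1 + P) - X = -1 + P - X)
sqrt(1071 + 1/((Q(-2, 3) + 5)*28)) = sqrt(1071 + 1/(((-1 - 2 - 1*3) + 5)*28)) = sqrt(1071 + 1/(((-1 - 2 - 3) + 5)*28)) = sqrt(1071 + 1/((-6 + 5)*28)) = sqrt(1071 + 1/(-1*28)) = sqrt(1071 + 1/(-28)) = sqrt(1071 - 1/28) = sqrt(29987/28) = sqrt(209909)/14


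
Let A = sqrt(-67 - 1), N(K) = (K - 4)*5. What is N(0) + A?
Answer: -20 + 2*I*sqrt(17) ≈ -20.0 + 8.2462*I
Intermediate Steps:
N(K) = -20 + 5*K (N(K) = (-4 + K)*5 = -20 + 5*K)
A = 2*I*sqrt(17) (A = sqrt(-68) = 2*I*sqrt(17) ≈ 8.2462*I)
N(0) + A = (-20 + 5*0) + 2*I*sqrt(17) = (-20 + 0) + 2*I*sqrt(17) = -20 + 2*I*sqrt(17)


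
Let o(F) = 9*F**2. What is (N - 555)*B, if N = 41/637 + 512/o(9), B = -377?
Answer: 7463758478/35721 ≈ 2.0895e+5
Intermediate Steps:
N = 356033/464373 (N = 41/637 + 512/((9*9**2)) = 41*(1/637) + 512/((9*81)) = 41/637 + 512/729 = 356033/464373 ≈ 0.76670)
(N - 555)*B = (356033/464373 - 555)*(-377) = -257370982/464373*(-377) = 7463758478/35721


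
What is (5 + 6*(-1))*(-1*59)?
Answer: 59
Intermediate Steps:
(5 + 6*(-1))*(-1*59) = (5 - 6)*(-59) = -1*(-59) = 59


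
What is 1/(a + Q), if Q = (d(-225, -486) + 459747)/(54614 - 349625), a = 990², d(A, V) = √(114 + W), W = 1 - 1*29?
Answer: 85299427837169883/83601836292044754750523 + 295011*√86/83601836292044754750523 ≈ 1.0203e-6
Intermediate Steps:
W = -28 (W = 1 - 29 = -28)
d(A, V) = √86 (d(A, V) = √(114 - 28) = √86)
a = 980100
Q = -51083/32779 - √86/295011 (Q = (√86 + 459747)/(54614 - 349625) = (459747 + √86)/(-295011) = (459747 + √86)*(-1/295011) = -51083/32779 - √86/295011 ≈ -1.5584)
1/(a + Q) = 1/(980100 + (-51083/32779 - √86/295011)) = 1/(32126646817/32779 - √86/295011)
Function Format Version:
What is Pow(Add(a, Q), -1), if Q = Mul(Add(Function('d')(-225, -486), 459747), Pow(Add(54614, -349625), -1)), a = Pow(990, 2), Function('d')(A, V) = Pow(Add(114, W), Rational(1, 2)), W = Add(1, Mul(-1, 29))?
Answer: Add(Rational(85299427837169883, 83601836292044754750523), Mul(Rational(295011, 83601836292044754750523), Pow(86, Rational(1, 2)))) ≈ 1.0203e-6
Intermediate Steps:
W = -28 (W = Add(1, -29) = -28)
Function('d')(A, V) = Pow(86, Rational(1, 2)) (Function('d')(A, V) = Pow(Add(114, -28), Rational(1, 2)) = Pow(86, Rational(1, 2)))
a = 980100
Q = Add(Rational(-51083, 32779), Mul(Rational(-1, 295011), Pow(86, Rational(1, 2)))) (Q = Mul(Add(Pow(86, Rational(1, 2)), 459747), Pow(Add(54614, -349625), -1)) = Mul(Add(459747, Pow(86, Rational(1, 2))), Pow(-295011, -1)) = Mul(Add(459747, Pow(86, Rational(1, 2))), Rational(-1, 295011)) = Add(Rational(-51083, 32779), Mul(Rational(-1, 295011), Pow(86, Rational(1, 2)))) ≈ -1.5584)
Pow(Add(a, Q), -1) = Pow(Add(980100, Add(Rational(-51083, 32779), Mul(Rational(-1, 295011), Pow(86, Rational(1, 2))))), -1) = Pow(Add(Rational(32126646817, 32779), Mul(Rational(-1, 295011), Pow(86, Rational(1, 2)))), -1)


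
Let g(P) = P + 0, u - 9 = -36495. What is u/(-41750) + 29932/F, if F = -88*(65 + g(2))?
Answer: -129317443/30769750 ≈ -4.2027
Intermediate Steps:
u = -36486 (u = 9 - 36495 = -36486)
g(P) = P
F = -5896 (F = -88*(65 + 2) = -88*67 = -5896)
u/(-41750) + 29932/F = -36486/(-41750) + 29932/(-5896) = -36486*(-1/41750) + 29932*(-1/5896) = 18243/20875 - 7483/1474 = -129317443/30769750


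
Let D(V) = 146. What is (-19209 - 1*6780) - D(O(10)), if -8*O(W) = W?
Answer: -26135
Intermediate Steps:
O(W) = -W/8
(-19209 - 1*6780) - D(O(10)) = (-19209 - 1*6780) - 1*146 = (-19209 - 6780) - 146 = -25989 - 146 = -26135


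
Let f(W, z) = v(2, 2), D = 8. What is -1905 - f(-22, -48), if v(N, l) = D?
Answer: -1913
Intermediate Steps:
v(N, l) = 8
f(W, z) = 8
-1905 - f(-22, -48) = -1905 - 1*8 = -1905 - 8 = -1913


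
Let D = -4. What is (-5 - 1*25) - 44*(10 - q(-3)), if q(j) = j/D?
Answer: -437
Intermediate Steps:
q(j) = -j/4 (q(j) = j/(-4) = j*(-1/4) = -j/4)
(-5 - 1*25) - 44*(10 - q(-3)) = (-5 - 1*25) - 44*(10 - (-1)*(-3)/4) = (-5 - 25) - 44*(10 - 1*3/4) = -30 - 44*(10 - 3/4) = -30 - 44*37/4 = -30 - 407 = -437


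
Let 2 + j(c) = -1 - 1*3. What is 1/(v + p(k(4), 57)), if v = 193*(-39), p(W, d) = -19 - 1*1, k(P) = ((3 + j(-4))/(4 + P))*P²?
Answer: -1/7547 ≈ -0.00013250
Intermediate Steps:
j(c) = -6 (j(c) = -2 + (-1 - 1*3) = -2 + (-1 - 3) = -2 - 4 = -6)
k(P) = -3*P²/(4 + P) (k(P) = ((3 - 6)/(4 + P))*P² = (-3/(4 + P))*P² = -3*P²/(4 + P))
p(W, d) = -20 (p(W, d) = -19 - 1 = -20)
v = -7527
1/(v + p(k(4), 57)) = 1/(-7527 - 20) = 1/(-7547) = -1/7547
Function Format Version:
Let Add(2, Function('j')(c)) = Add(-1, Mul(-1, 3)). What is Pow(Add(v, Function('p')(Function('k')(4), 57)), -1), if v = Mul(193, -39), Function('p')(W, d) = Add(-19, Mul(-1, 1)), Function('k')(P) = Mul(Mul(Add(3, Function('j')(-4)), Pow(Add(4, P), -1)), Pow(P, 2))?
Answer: Rational(-1, 7547) ≈ -0.00013250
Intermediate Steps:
Function('j')(c) = -6 (Function('j')(c) = Add(-2, Add(-1, Mul(-1, 3))) = Add(-2, Add(-1, -3)) = Add(-2, -4) = -6)
Function('k')(P) = Mul(-3, Pow(P, 2), Pow(Add(4, P), -1)) (Function('k')(P) = Mul(Mul(Add(3, -6), Pow(Add(4, P), -1)), Pow(P, 2)) = Mul(Mul(-3, Pow(Add(4, P), -1)), Pow(P, 2)) = Mul(-3, Pow(P, 2), Pow(Add(4, P), -1)))
Function('p')(W, d) = -20 (Function('p')(W, d) = Add(-19, -1) = -20)
v = -7527
Pow(Add(v, Function('p')(Function('k')(4), 57)), -1) = Pow(Add(-7527, -20), -1) = Pow(-7547, -1) = Rational(-1, 7547)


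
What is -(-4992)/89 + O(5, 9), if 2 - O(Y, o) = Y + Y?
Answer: 4280/89 ≈ 48.090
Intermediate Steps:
O(Y, o) = 2 - 2*Y (O(Y, o) = 2 - (Y + Y) = 2 - 2*Y)
-(-4992)/89 + O(5, 9) = -(-4992)/89 + (2 - 2*5) = -(-4992)/89 + (2 - 10) = -78*(-64/89) - 8 = 4992/89 - 8 = 4280/89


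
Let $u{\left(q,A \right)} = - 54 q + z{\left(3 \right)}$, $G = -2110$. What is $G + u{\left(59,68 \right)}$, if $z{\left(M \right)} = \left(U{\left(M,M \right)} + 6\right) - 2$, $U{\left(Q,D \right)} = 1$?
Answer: $-5291$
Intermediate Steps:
$z{\left(M \right)} = 5$ ($z{\left(M \right)} = \left(1 + 6\right) - 2 = 7 - 2 = 5$)
$u{\left(q,A \right)} = 5 - 54 q$ ($u{\left(q,A \right)} = - 54 q + 5 = 5 - 54 q$)
$G + u{\left(59,68 \right)} = -2110 + \left(5 - 3186\right) = -2110 - 3181 = -5291$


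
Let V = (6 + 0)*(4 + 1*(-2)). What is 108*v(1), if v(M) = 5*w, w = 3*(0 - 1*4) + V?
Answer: 0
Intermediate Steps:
V = 12 (V = 6*(4 - 2) = 6*2 = 12)
w = 0 (w = 3*(0 - 1*4) + 12 = 3*(0 - 4) + 12 = 3*(-4) + 12 = -12 + 12 = 0)
v(M) = 0 (v(M) = 5*0 = 0)
108*v(1) = 108*0 = 0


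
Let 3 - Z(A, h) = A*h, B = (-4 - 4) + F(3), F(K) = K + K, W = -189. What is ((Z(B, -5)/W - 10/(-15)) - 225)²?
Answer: 36675136/729 ≈ 50309.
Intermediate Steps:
F(K) = 2*K
B = -2 (B = (-4 - 4) + 2*3 = -8 + 6 = -2)
Z(A, h) = 3 - A*h
((Z(B, -5)/W - 10/(-15)) - 225)² = (((3 - 1*(-2)*(-5))/(-189) - 10/(-15)) - 225)² = (((3 - 10)*(-1/189) - 10*(-1/15)) - 225)² = ((-7*(-1/189) + ⅔) - 225)² = ((1/27 + ⅔) - 225)² = (19/27 - 225)² = (-6056/27)² = 36675136/729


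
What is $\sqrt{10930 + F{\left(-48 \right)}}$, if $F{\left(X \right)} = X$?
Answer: $\sqrt{10882} \approx 104.32$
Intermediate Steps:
$\sqrt{10930 + F{\left(-48 \right)}} = \sqrt{10930 - 48} = \sqrt{10882}$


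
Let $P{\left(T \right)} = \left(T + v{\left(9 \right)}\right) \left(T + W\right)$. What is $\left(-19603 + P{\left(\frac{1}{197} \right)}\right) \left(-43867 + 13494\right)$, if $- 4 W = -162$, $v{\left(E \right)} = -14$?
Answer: $\frac{47550286652141}{77618} \approx 6.1262 \cdot 10^{8}$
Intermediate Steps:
$W = \frac{81}{2}$ ($W = \left(- \frac{1}{4}\right) \left(-162\right) = \frac{81}{2} \approx 40.5$)
$P{\left(T \right)} = \left(-14 + T\right) \left(\frac{81}{2} + T\right)$ ($P{\left(T \right)} = \left(T - 14\right) \left(T + \frac{81}{2}\right) = \left(-14 + T\right) \left(\frac{81}{2} + T\right)$)
$\left(-19603 + P{\left(\frac{1}{197} \right)}\right) \left(-43867 + 13494\right) = \left(-19603 + \left(-567 + \left(\frac{1}{197}\right)^{2} + \frac{53}{2 \cdot 197}\right)\right) \left(-43867 + 13494\right) = \left(-19603 + \left(-567 + \left(\frac{1}{197}\right)^{2} + \frac{53}{2} \cdot \frac{1}{197}\right)\right) \left(-30373\right) = \left(-19603 + \left(-567 + \frac{1}{38809} + \frac{53}{394}\right)\right) \left(-30373\right) = \left(-19603 - \frac{43998963}{77618}\right) \left(-30373\right) = \left(- \frac{1565544617}{77618}\right) \left(-30373\right) = \frac{47550286652141}{77618}$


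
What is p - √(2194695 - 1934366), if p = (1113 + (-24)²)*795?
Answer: 1342755 - √260329 ≈ 1.3422e+6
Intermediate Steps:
p = 1342755 (p = (1113 + 576)*795 = 1689*795 = 1342755)
p - √(2194695 - 1934366) = 1342755 - √(2194695 - 1934366) = 1342755 - √260329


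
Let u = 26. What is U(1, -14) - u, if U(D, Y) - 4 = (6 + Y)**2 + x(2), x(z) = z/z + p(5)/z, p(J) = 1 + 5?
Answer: 46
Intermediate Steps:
p(J) = 6
x(z) = 1 + 6/z (x(z) = z/z + 6/z = 1 + 6/z)
U(D, Y) = 8 + (6 + Y)**2 (U(D, Y) = 4 + ((6 + Y)**2 + (6 + 2)/2) = 4 + ((6 + Y)**2 + (1/2)*8) = 4 + ((6 + Y)**2 + 4) = 4 + (4 + (6 + Y)**2) = 8 + (6 + Y)**2)
U(1, -14) - u = (8 + (6 - 14)**2) - 1*26 = (8 + (-8)**2) - 26 = (8 + 64) - 26 = 72 - 26 = 46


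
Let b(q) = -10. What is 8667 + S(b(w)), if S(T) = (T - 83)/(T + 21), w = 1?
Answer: 95244/11 ≈ 8658.5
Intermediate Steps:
S(T) = (-83 + T)/(21 + T)
8667 + S(b(w)) = 8667 + (-83 - 10)/(21 - 10) = 8667 - 93/11 = 95244/11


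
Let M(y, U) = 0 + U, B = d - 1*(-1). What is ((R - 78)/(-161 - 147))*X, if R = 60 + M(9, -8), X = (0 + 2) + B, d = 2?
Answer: 65/154 ≈ 0.42208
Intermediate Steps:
B = 3 (B = 2 - 1*(-1) = 2 + 1 = 3)
M(y, U) = U
X = 5 (X = (0 + 2) + 3 = 2 + 3 = 5)
R = 52 (R = 60 - 8 = 52)
((R - 78)/(-161 - 147))*X = ((52 - 78)/(-161 - 147))*5 = -26/(-308)*5 = -26*(-1/308)*5 = (13/154)*5 = 65/154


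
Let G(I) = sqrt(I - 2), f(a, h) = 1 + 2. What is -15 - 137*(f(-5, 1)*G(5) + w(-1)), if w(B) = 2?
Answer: -289 - 411*sqrt(3) ≈ -1000.9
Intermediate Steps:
f(a, h) = 3
G(I) = sqrt(-2 + I)
-15 - 137*(f(-5, 1)*G(5) + w(-1)) = -15 - 137*(3*sqrt(-2 + 5) + 2) = -15 - 137*(3*sqrt(3) + 2) = -15 - 137*(2 + 3*sqrt(3)) = -15 + (-274 - 411*sqrt(3)) = -289 - 411*sqrt(3)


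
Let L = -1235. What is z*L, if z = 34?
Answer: -41990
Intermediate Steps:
z*L = 34*(-1235) = -41990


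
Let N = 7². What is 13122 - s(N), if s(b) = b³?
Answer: -104527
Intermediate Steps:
N = 49
13122 - s(N) = 13122 - 1*49³ = 13122 - 1*117649 = 13122 - 117649 = -104527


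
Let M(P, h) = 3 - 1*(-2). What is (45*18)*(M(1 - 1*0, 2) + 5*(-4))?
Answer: -12150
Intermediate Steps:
M(P, h) = 5 (M(P, h) = 3 + 2 = 5)
(45*18)*(M(1 - 1*0, 2) + 5*(-4)) = (45*18)*(5 + 5*(-4)) = 810*(5 - 20) = 810*(-15) = -12150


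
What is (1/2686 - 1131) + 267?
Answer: -2320703/2686 ≈ -864.00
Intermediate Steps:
(1/2686 - 1131) + 267 = -3037865/2686 + 267 = -2320703/2686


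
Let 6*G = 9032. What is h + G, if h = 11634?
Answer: 39418/3 ≈ 13139.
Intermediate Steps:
G = 4516/3 (G = (1/6)*9032 = 4516/3 ≈ 1505.3)
h + G = 11634 + 4516/3 = 39418/3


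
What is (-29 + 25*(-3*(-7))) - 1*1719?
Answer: -1223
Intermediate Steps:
(-29 + 25*(-3*(-7))) - 1*1719 = (-29 + 25*21) - 1719 = (-29 + 525) - 1719 = 496 - 1719 = -1223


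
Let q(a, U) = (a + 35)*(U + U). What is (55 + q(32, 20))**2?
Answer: 7480225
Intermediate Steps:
q(a, U) = 2*U*(35 + a) (q(a, U) = (35 + a)*(2*U) = 2*U*(35 + a))
(55 + q(32, 20))**2 = (55 + 2*20*(35 + 32))**2 = (55 + 2*20*67)**2 = (55 + 2680)**2 = 2735**2 = 7480225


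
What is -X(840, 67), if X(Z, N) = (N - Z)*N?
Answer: 51791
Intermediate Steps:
X(Z, N) = N*(N - Z)
-X(840, 67) = -67*(67 - 1*840) = -67*(67 - 840) = -67*(-773) = -1*(-51791) = 51791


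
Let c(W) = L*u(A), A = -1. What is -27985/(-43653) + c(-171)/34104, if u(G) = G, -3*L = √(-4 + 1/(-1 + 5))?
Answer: 27985/43653 + I*√15/204624 ≈ 0.64108 + 1.8927e-5*I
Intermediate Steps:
L = -I*√15/6 (L = -√(-4 + 1/(-1 + 5))/3 = -√(-4 + 1/4)/3 = -√(-4 + ¼)/3 = -I*√15/6 ≈ -0.6455*I)
c(W) = I*√15/6 (c(W) = -I*√15/6*(-1) = I*√15/6)
-27985/(-43653) + c(-171)/34104 = -27985/(-43653) + (I*√15/6)/34104 = -27985*(-1/43653) + (I*√15/6)*(1/34104) = 27985/43653 + I*√15/204624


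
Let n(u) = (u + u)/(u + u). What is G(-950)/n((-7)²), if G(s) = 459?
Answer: 459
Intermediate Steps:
n(u) = 1 (n(u) = (2*u)/((2*u)) = (2*u)*(1/(2*u)) = 1)
G(-950)/n((-7)²) = 459/1 = 459*1 = 459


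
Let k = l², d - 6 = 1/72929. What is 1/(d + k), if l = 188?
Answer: 72929/2578040151 ≈ 2.8289e-5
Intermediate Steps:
d = 437575/72929 (d = 6 + 1/72929 = 437575/72929 ≈ 6.0000)
k = 35344 (k = 188² = 35344)
1/(d + k) = 1/(437575/72929 + 35344) = 1/(2578040151/72929) = 72929/2578040151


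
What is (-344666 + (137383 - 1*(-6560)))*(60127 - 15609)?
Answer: -8935786514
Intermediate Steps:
(-344666 + (137383 - 1*(-6560)))*(60127 - 15609) = (-344666 + (137383 + 6560))*44518 = (-344666 + 143943)*44518 = -200723*44518 = -8935786514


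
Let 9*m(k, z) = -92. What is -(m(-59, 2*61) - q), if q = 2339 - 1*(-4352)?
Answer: 60311/9 ≈ 6701.2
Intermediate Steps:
m(k, z) = -92/9 (m(k, z) = (1/9)*(-92) = -92/9)
q = 6691 (q = 2339 + 4352 = 6691)
-(m(-59, 2*61) - q) = -(-92/9 - 1*6691) = -(-92/9 - 6691) = -1*(-60311/9) = 60311/9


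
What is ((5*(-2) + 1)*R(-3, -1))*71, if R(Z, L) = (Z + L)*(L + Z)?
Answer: -10224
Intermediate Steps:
R(Z, L) = (L + Z)**2 (R(Z, L) = (L + Z)*(L + Z) = (L + Z)**2)
((5*(-2) + 1)*R(-3, -1))*71 = ((5*(-2) + 1)*(-1 - 3)**2)*71 = ((-10 + 1)*(-4)**2)*71 = -9*16*71 = -144*71 = -10224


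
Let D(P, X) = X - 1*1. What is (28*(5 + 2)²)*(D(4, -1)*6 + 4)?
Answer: -10976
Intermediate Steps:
D(P, X) = -1 + X (D(P, X) = X - 1 = -1 + X)
(28*(5 + 2)²)*(D(4, -1)*6 + 4) = (28*(5 + 2)²)*((-1 - 1)*6 + 4) = (28*7²)*(-2*6 + 4) = (28*49)*(-12 + 4) = 1372*(-8) = -10976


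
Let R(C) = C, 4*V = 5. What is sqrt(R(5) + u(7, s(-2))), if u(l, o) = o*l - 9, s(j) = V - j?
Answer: 5*sqrt(3)/2 ≈ 4.3301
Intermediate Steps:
V = 5/4 (V = (1/4)*5 = 5/4 ≈ 1.2500)
s(j) = 5/4 - j
u(l, o) = -9 + l*o (u(l, o) = l*o - 9 = -9 + l*o)
sqrt(R(5) + u(7, s(-2))) = sqrt(5 + (-9 + 7*(5/4 - 1*(-2)))) = sqrt(5 + (-9 + 7*(5/4 + 2))) = sqrt(5 + (-9 + 7*(13/4))) = sqrt(5 + (-9 + 91/4)) = sqrt(5 + 55/4) = sqrt(75/4) = 5*sqrt(3)/2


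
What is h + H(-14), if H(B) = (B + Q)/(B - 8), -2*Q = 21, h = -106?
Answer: -4615/44 ≈ -104.89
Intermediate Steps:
Q = -21/2 (Q = -½*21 = -21/2 ≈ -10.500)
H(B) = (-21/2 + B)/(-8 + B) (H(B) = (B - 21/2)/(B - 8) = (-21/2 + B)/(-8 + B))
h + H(-14) = -106 + (-21/2 - 14)/(-8 - 14) = -106 - 49/2/(-22) = -106 - 1/22*(-49/2) = -106 + 49/44 = -4615/44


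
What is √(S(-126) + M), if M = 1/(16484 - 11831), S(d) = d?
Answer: I*√303105209/1551 ≈ 11.225*I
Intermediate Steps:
M = 1/4653 ≈ 0.00021492
√(S(-126) + M) = √(-126 + 1/4653) = √(-586277/4653) = I*√303105209/1551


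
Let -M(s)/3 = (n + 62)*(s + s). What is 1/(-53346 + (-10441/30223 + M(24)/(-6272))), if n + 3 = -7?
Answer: -2961854/158000550611 ≈ -1.8746e-5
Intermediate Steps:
n = -10 (n = -3 - 7 = -10)
M(s) = -312*s (M(s) = -3*(-10 + 62)*(s + s) = -156*2*s = -312*s)
1/(-53346 + (-10441/30223 + M(24)/(-6272))) = 1/(-53346 + (-10441/30223 - 312*24/(-6272))) = 1/(-53346 + (-10441*1/30223 - 7488*(-1/6272))) = 1/(-53346 + (-10441/30223 + 117/98)) = 1/(-53346 + 2512873/2961854) = 1/(-158000550611/2961854) = -2961854/158000550611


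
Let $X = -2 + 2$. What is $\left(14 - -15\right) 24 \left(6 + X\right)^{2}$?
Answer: $25056$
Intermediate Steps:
$X = 0$
$\left(14 - -15\right) 24 \left(6 + X\right)^{2} = \left(14 - -15\right) 24 \left(6 + 0\right)^{2} = \left(14 + 15\right) 24 \cdot 6^{2} = 29 \cdot 24 \cdot 36 = 696 \cdot 36 = 25056$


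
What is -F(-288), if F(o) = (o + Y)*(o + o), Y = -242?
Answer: -305280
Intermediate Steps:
F(o) = 2*o*(-242 + o) (F(o) = (o - 242)*(o + o) = (-242 + o)*(2*o) = 2*o*(-242 + o))
-F(-288) = -2*(-288)*(-242 - 288) = -2*(-288)*(-530) = -1*305280 = -305280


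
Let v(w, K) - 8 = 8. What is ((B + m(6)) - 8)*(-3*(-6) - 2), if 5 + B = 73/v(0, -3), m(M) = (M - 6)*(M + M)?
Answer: -135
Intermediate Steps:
m(M) = 2*M*(-6 + M) (m(M) = (-6 + M)*(2*M) = 2*M*(-6 + M))
v(w, K) = 16 (v(w, K) = 8 + 8 = 16)
B = -7/16 (B = -5 + 73/16 = -7/16 ≈ -0.43750)
((B + m(6)) - 8)*(-3*(-6) - 2) = ((-7/16 + 2*6*(-6 + 6)) - 8)*(-3*(-6) - 2) = ((-7/16 + 2*6*0) - 8)*(18 - 2) = ((-7/16 + 0) - 8)*16 = (-7/16 - 8)*16 = -135/16*16 = -135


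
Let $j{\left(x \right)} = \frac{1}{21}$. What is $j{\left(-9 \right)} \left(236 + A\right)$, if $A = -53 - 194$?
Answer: $- \frac{11}{21} \approx -0.52381$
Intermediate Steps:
$A = -247$
$j{\left(x \right)} = \frac{1}{21}$
$j{\left(-9 \right)} \left(236 + A\right) = \frac{236 - 247}{21} = \frac{1}{21} \left(-11\right) = - \frac{11}{21}$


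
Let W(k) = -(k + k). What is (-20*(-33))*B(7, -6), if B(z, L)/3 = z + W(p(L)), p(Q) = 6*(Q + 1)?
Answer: 132660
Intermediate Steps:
p(Q) = 6 + 6*Q (p(Q) = 6*(1 + Q) = 6 + 6*Q)
W(k) = -2*k
B(z, L) = -36 - 36*L + 3*z (B(z, L) = 3*(z - 2*(6 + 6*L)) = 3*(z + (-12 - 12*L)) = 3*(-12 + z - 12*L) = -36 - 36*L + 3*z)
(-20*(-33))*B(7, -6) = (-20*(-33))*(-36 - 36*(-6) + 3*7) = 660*(-36 + 216 + 21) = 660*201 = 132660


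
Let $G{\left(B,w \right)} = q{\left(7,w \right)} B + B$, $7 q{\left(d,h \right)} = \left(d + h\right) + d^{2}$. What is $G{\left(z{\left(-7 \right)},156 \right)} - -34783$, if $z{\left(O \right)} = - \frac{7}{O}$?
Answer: $\frac{243700}{7} \approx 34814.0$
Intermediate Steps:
$q{\left(d,h \right)} = \frac{d}{7} + \frac{h}{7} + \frac{d^{2}}{7}$ ($q{\left(d,h \right)} = \frac{\left(d + h\right) + d^{2}}{7} = \frac{d + h + d^{2}}{7} = \frac{d}{7} + \frac{h}{7} + \frac{d^{2}}{7}$)
$G{\left(B,w \right)} = B + B \left(8 + \frac{w}{7}\right)$ ($G{\left(B,w \right)} = \left(\frac{1}{7} \cdot 7 + \frac{w}{7} + \frac{7^{2}}{7}\right) B + B = \left(1 + \frac{w}{7} + \frac{1}{7} \cdot 49\right) B + B = \left(1 + \frac{w}{7} + 7\right) B + B = \left(8 + \frac{w}{7}\right) B + B = B \left(8 + \frac{w}{7}\right) + B = B + B \left(8 + \frac{w}{7}\right)$)
$G{\left(z{\left(-7 \right)},156 \right)} - -34783 = \frac{- \frac{7}{-7} \left(63 + 156\right)}{7} - -34783 = \frac{1}{7} \left(\left(-7\right) \left(- \frac{1}{7}\right)\right) 219 + 34783 = \frac{1}{7} \cdot 1 \cdot 219 + 34783 = \frac{219}{7} + 34783 = \frac{243700}{7}$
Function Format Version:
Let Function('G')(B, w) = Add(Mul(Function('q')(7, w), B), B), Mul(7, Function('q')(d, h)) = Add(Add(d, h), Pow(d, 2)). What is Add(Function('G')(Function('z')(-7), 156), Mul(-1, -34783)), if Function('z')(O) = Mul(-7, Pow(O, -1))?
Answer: Rational(243700, 7) ≈ 34814.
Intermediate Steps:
Function('q')(d, h) = Add(Mul(Rational(1, 7), d), Mul(Rational(1, 7), h), Mul(Rational(1, 7), Pow(d, 2))) (Function('q')(d, h) = Mul(Rational(1, 7), Add(Add(d, h), Pow(d, 2))) = Mul(Rational(1, 7), Add(d, h, Pow(d, 2))) = Add(Mul(Rational(1, 7), d), Mul(Rational(1, 7), h), Mul(Rational(1, 7), Pow(d, 2))))
Function('G')(B, w) = Add(B, Mul(B, Add(8, Mul(Rational(1, 7), w)))) (Function('G')(B, w) = Add(Mul(Add(Mul(Rational(1, 7), 7), Mul(Rational(1, 7), w), Mul(Rational(1, 7), Pow(7, 2))), B), B) = Add(Mul(Add(1, Mul(Rational(1, 7), w), Mul(Rational(1, 7), 49)), B), B) = Add(Mul(Add(1, Mul(Rational(1, 7), w), 7), B), B) = Add(Mul(Add(8, Mul(Rational(1, 7), w)), B), B) = Add(Mul(B, Add(8, Mul(Rational(1, 7), w))), B) = Add(B, Mul(B, Add(8, Mul(Rational(1, 7), w)))))
Add(Function('G')(Function('z')(-7), 156), Mul(-1, -34783)) = Add(Mul(Rational(1, 7), Mul(-7, Pow(-7, -1)), Add(63, 156)), Mul(-1, -34783)) = Add(Mul(Rational(1, 7), Mul(-7, Rational(-1, 7)), 219), 34783) = Add(Mul(Rational(1, 7), 1, 219), 34783) = Add(Rational(219, 7), 34783) = Rational(243700, 7)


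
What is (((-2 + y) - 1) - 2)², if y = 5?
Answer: 0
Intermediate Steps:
(((-2 + y) - 1) - 2)² = (((-2 + 5) - 1) - 2)² = ((3 - 1) - 2)² = (2 - 2)² = 0² = 0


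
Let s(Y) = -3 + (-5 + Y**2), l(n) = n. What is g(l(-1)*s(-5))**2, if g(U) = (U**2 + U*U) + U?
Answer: 314721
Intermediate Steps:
s(Y) = -8 + Y**2
g(U) = U + 2*U**2 (g(U) = (U**2 + U**2) + U = 2*U**2 + U = U + 2*U**2)
g(l(-1)*s(-5))**2 = ((-(-8 + (-5)**2))*(1 + 2*(-(-8 + (-5)**2))))**2 = ((-(-8 + 25))*(1 + 2*(-(-8 + 25))))**2 = ((-1*17)*(1 + 2*(-1*17)))**2 = (-17*(1 + 2*(-17)))**2 = (-17*(1 - 34))**2 = (-17*(-33))**2 = 561**2 = 314721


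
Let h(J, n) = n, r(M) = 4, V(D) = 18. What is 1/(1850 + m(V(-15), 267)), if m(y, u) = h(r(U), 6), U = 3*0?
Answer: 1/1856 ≈ 0.00053879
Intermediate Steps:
U = 0
m(y, u) = 6
1/(1850 + m(V(-15), 267)) = 1/(1850 + 6) = 1/1856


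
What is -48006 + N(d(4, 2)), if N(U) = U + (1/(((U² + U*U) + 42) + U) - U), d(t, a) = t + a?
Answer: -5760719/120 ≈ -48006.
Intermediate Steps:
d(t, a) = a + t
N(U) = 1/(42 + U + 2*U²) (N(U) = U + (1/(((U² + U²) + 42) + U) - U) = U + (1/((2*U² + 42) + U) - U) = U + (1/((42 + 2*U²) + U) - U) = U + (1/(42 + U + 2*U²) - U) = 1/(42 + U + 2*U²))
-48006 + N(d(4, 2)) = -48006 + 1/(42 + (2 + 4) + 2*(2 + 4)²) = -48006 + 1/(42 + 6 + 2*6²) = -48006 + 1/(42 + 6 + 2*36) = -48006 + 1/(42 + 6 + 72) = -48006 + 1/120 = -5760719/120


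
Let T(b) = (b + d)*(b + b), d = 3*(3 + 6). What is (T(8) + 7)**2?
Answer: 321489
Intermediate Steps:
d = 27 (d = 3*9 = 27)
T(b) = 2*b*(27 + b) (T(b) = (b + 27)*(b + b) = (27 + b)*(2*b) = 2*b*(27 + b))
(T(8) + 7)**2 = (2*8*(27 + 8) + 7)**2 = (2*8*35 + 7)**2 = (560 + 7)**2 = 567**2 = 321489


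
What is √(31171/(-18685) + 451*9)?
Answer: 2*√354133273535/18685 ≈ 63.697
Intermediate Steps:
√(31171/(-18685) + 451*9) = √(31171*(-1/18685) + 4059) = √(-31171/18685 + 4059) = √(75811244/18685) = 2*√354133273535/18685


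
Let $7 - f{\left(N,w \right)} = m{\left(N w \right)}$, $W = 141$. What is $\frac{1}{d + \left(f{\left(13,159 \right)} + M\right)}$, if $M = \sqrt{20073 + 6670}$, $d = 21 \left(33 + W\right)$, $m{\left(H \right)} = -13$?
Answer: $\frac{3674}{13471533} - \frac{\sqrt{26743}}{13471533} \approx 0.00026058$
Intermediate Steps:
$f{\left(N,w \right)} = 20$ ($f{\left(N,w \right)} = 7 - -13 = 7 + 13 = 20$)
$d = 3654$ ($d = 21 \left(33 + 141\right) = 21 \cdot 174 = 3654$)
$M = \sqrt{26743} \approx 163.53$
$\frac{1}{d + \left(f{\left(13,159 \right)} + M\right)} = \frac{1}{3654 + \left(20 + \sqrt{26743}\right)} = \frac{1}{3674 + \sqrt{26743}}$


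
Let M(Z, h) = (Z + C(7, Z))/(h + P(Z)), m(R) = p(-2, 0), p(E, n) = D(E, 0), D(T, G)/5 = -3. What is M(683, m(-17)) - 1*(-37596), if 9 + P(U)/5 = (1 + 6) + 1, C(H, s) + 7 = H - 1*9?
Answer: 375623/10 ≈ 37562.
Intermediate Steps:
C(H, s) = -16 + H (C(H, s) = -7 + (H - 1*9) = -7 + (H - 9) = -7 + (-9 + H) = -16 + H)
D(T, G) = -15 (D(T, G) = 5*(-3) = -15)
p(E, n) = -15
P(U) = -5 (P(U) = -45 + 5*((1 + 6) + 1) = -45 + 5*(7 + 1) = -45 + 5*8 = -45 + 40 = -5)
m(R) = -15
M(Z, h) = (-9 + Z)/(-5 + h) (M(Z, h) = (Z + (-16 + 7))/(h - 5) = (Z - 9)/(-5 + h) = (-9 + Z)/(-5 + h))
M(683, m(-17)) - 1*(-37596) = (-9 + 683)/(-5 - 15) - 1*(-37596) = 674/(-20) + 37596 = -1/20*674 + 37596 = -337/10 + 37596 = 375623/10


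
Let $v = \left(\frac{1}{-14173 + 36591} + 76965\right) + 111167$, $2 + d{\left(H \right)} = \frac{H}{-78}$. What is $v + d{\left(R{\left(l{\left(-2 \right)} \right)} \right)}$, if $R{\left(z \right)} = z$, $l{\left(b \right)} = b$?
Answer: $\frac{164482457717}{874302} \approx 1.8813 \cdot 10^{5}$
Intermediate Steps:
$d{\left(H \right)} = -2 - \frac{H}{78}$ ($d{\left(H \right)} = -2 + \frac{H}{-78} = -2 + H \left(- \frac{1}{78}\right) = -2 - \frac{H}{78}$)
$v = \frac{4217543177}{22418}$ ($v = \left(\frac{1}{22418} + 76965\right) + 111167 = \frac{1725401371}{22418} + 111167 = \frac{4217543177}{22418} \approx 1.8813 \cdot 10^{5}$)
$v + d{\left(R{\left(l{\left(-2 \right)} \right)} \right)} = \frac{4217543177}{22418} - \frac{77}{39} = \frac{164482457717}{874302}$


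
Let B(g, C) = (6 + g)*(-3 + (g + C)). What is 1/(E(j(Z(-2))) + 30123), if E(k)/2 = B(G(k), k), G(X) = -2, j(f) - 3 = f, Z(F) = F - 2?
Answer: 1/30075 ≈ 3.3250e-5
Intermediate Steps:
Z(F) = -2 + F
j(f) = 3 + f
B(g, C) = (6 + g)*(-3 + C + g) (B(g, C) = (6 + g)*(-3 + (C + g)) = (6 + g)*(-3 + C + g))
E(k) = -40 + 8*k (E(k) = 2*(-18 + (-2)² + 3*(-2) + 6*k + k*(-2)) = 2*(-18 + 4 - 6 + 6*k - 2*k) = 2*(-20 + 4*k) = -40 + 8*k)
1/(E(j(Z(-2))) + 30123) = 1/((-40 + 8*(3 + (-2 - 2))) + 30123) = 1/((-40 + 8*(3 - 4)) + 30123) = 1/((-40 + 8*(-1)) + 30123) = 1/((-40 - 8) + 30123) = 1/(-48 + 30123) = 1/30075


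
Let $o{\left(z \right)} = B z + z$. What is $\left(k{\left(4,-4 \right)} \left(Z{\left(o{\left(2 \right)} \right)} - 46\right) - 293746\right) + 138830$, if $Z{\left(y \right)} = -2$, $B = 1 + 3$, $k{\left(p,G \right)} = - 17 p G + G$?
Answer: $-167780$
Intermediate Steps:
$k{\left(p,G \right)} = G - 17 G p$ ($k{\left(p,G \right)} = - 17 G p + G = G - 17 G p$)
$B = 4$
$o{\left(z \right)} = 5 z$ ($o{\left(z \right)} = 4 z + z = 5 z$)
$\left(k{\left(4,-4 \right)} \left(Z{\left(o{\left(2 \right)} \right)} - 46\right) - 293746\right) + 138830 = \left(- 4 \left(1 - 68\right) \left(-2 - 46\right) - 293746\right) + 138830 = \left(- 4 \left(1 - 68\right) \left(-48\right) - 293746\right) + 138830 = \left(\left(-4\right) \left(-67\right) \left(-48\right) - 293746\right) + 138830 = \left(268 \left(-48\right) - 293746\right) + 138830 = \left(-12864 - 293746\right) + 138830 = -306610 + 138830 = -167780$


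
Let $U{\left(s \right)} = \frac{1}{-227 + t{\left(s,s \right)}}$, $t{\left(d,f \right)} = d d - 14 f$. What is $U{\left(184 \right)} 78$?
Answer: $\frac{26}{10351} \approx 0.0025118$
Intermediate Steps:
$t{\left(d,f \right)} = d^{2} - 14 f$
$U{\left(s \right)} = \frac{1}{-227 + s^{2} - 14 s}$ ($U{\left(s \right)} = \frac{1}{-227 + \left(s^{2} - 14 s\right)} = \frac{1}{-227 + s^{2} - 14 s}$)
$U{\left(184 \right)} 78 = \frac{1}{-227 + 184^{2} - 2576} \cdot 78 = \frac{1}{-227 + 33856 - 2576} \cdot 78 = \frac{1}{31053} \cdot 78 = \frac{26}{10351}$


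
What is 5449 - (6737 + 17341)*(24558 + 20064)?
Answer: -1074403067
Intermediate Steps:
5449 - (6737 + 17341)*(24558 + 20064) = 5449 - 24078*44622 = 5449 - 1*1074408516 = 5449 - 1074408516 = -1074403067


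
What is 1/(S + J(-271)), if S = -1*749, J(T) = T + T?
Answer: -1/1291 ≈ -0.00077459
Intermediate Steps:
J(T) = 2*T
S = -749
1/(S + J(-271)) = 1/(-749 + 2*(-271)) = 1/(-749 - 542) = 1/(-1291) = -1/1291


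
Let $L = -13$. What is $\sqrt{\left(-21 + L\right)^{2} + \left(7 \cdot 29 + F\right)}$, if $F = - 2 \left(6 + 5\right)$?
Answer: $\sqrt{1337} \approx 36.565$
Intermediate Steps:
$F = -22$ ($F = \left(-2\right) 11 = -22$)
$\sqrt{\left(-21 + L\right)^{2} + \left(7 \cdot 29 + F\right)} = \sqrt{\left(-21 - 13\right)^{2} + \left(7 \cdot 29 - 22\right)} = \sqrt{\left(-34\right)^{2} + \left(203 - 22\right)} = \sqrt{1156 + 181} = \sqrt{1337}$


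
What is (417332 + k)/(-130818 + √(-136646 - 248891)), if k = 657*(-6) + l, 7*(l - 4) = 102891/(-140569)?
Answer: -53213173461936198/16839623972934763 - 406772565411*I*√385537/16839623972934763 ≈ -3.16 - 0.014999*I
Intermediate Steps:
l = 3833041/983983 (l = 4 + (102891/(-140569))/7 = 4 + (102891*(-1/140569))/7 = 4 + (⅐)*(-102891/140569) = 4 - 102891/983983 = 3833041/983983 ≈ 3.8954)
k = -3875027945/983983 (k = 657*(-6) + 3833041/983983 = -3942 + 3833041/983983 = -3875027945/983983 ≈ -3938.1)
(417332 + k)/(-130818 + √(-136646 - 248891)) = (417332 - 3875027945/983983)/(-130818 + √(-136646 - 248891)) = 406772565411/(983983*(-130818 + √(-385537))) = 406772565411/(983983*(-130818 + I*√385537))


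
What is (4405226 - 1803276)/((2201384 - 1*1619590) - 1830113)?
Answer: -2601950/1248319 ≈ -2.0844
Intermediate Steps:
(4405226 - 1803276)/((2201384 - 1*1619590) - 1830113) = 2601950/((2201384 - 1619590) - 1830113) = 2601950/(581794 - 1830113) = 2601950/(-1248319) = 2601950*(-1/1248319) = -2601950/1248319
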